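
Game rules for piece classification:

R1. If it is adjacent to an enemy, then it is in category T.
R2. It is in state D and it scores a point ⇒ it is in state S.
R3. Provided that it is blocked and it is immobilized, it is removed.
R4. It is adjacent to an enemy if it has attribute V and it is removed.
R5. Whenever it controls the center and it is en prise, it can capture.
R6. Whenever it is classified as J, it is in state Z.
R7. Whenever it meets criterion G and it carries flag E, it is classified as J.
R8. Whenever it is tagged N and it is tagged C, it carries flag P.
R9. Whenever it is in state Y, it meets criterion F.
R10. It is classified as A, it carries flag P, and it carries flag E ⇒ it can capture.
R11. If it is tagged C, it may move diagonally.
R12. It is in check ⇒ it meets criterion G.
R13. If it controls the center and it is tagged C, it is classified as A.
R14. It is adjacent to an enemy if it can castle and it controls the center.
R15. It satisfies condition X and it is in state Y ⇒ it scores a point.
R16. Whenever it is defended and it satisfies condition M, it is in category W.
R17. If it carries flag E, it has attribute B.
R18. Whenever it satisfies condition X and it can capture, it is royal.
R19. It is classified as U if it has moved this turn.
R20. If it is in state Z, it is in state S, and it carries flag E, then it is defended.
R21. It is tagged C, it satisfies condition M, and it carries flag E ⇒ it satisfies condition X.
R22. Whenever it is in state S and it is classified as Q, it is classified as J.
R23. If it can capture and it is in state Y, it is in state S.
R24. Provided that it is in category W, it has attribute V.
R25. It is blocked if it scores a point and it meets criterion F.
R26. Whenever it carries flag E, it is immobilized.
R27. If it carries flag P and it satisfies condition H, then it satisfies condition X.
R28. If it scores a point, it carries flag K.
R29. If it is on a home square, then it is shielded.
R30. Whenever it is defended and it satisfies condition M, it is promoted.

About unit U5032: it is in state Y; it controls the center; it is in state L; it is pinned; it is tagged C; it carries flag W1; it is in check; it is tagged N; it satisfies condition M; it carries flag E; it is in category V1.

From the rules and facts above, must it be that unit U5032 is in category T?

Yes

By R8 (it is tagged N, it is tagged C): it carries flag P.
By R9 (it is in state Y): it meets criterion F.
By R12 (it is in check): it meets criterion G.
By R13 (it controls the center, it is tagged C): it is classified as A.
By R21 (it is tagged C, it satisfies condition M, it carries flag E): it satisfies condition X.
By R26 (it carries flag E): it is immobilized.
By R7 (it meets criterion G, it carries flag E): it is classified as J.
By R10 (it is classified as A, it carries flag P, it carries flag E): it can capture.
By R15 (it satisfies condition X, it is in state Y): it scores a point.
By R23 (it can capture, it is in state Y): it is in state S.
By R25 (it scores a point, it meets criterion F): it is blocked.
By R3 (it is blocked, it is immobilized): it is removed.
By R6 (it is classified as J): it is in state Z.
By R20 (it is in state Z, it is in state S, it carries flag E): it is defended.
By R16 (it is defended, it satisfies condition M): it is in category W.
By R24 (it is in category W): it has attribute V.
By R4 (it has attribute V, it is removed): it is adjacent to an enemy.
By R1 (it is adjacent to an enemy): it is in category T.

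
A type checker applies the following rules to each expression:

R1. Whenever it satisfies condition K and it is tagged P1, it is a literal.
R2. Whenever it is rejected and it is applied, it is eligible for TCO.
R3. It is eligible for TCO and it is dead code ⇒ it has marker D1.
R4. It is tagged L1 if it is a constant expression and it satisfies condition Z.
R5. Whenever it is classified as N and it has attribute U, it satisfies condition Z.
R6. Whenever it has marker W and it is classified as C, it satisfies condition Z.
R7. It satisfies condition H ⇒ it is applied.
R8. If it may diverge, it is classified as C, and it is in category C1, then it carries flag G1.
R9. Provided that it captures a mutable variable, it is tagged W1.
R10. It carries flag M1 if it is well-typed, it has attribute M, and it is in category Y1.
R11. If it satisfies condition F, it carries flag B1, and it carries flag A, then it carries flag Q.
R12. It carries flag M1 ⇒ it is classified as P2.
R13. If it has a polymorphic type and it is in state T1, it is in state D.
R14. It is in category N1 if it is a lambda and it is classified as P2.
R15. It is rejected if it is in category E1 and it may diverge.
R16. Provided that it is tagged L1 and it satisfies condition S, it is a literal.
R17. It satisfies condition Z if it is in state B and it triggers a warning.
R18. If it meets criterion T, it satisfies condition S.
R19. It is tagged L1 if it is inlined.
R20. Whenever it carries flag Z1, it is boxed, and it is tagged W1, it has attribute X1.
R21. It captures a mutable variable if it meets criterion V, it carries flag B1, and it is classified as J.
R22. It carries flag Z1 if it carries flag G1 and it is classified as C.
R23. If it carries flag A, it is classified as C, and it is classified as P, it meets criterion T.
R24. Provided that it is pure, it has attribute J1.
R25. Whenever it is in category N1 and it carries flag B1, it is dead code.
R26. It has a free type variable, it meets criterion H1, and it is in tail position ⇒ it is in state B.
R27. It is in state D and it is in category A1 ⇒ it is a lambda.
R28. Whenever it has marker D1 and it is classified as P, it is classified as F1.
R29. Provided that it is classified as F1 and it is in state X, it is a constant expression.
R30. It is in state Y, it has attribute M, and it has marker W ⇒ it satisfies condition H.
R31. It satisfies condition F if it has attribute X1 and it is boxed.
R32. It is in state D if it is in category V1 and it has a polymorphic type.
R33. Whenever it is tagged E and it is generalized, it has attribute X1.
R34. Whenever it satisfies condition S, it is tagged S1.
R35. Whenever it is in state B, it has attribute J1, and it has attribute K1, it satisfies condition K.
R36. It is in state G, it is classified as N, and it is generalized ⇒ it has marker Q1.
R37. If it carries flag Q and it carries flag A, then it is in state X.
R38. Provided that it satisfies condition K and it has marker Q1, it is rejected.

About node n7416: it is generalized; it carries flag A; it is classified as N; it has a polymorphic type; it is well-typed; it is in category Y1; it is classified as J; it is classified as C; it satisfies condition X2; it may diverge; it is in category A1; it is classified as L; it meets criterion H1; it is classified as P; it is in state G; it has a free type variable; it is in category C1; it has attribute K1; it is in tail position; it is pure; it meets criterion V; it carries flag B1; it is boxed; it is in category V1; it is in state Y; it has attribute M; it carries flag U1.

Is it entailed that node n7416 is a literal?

Forward chaining from the given facts derives: carries flag G1, carries flag M1, is classified as P2, captures a mutable variable, carries flag Z1, meets criterion T, has attribute J1, is in state B, is in state D, satisfies condition K, has marker Q1, is rejected, is tagged W1, satisfies condition S, has attribute X1, is a lambda, satisfies condition F, is tagged S1, carries flag Q, is in category N1, is dead code, is in state X.
Rules concluding "it is a literal": R1 needs "it is tagged P1"; R16 needs "it is tagged L1" — none of these are established.

No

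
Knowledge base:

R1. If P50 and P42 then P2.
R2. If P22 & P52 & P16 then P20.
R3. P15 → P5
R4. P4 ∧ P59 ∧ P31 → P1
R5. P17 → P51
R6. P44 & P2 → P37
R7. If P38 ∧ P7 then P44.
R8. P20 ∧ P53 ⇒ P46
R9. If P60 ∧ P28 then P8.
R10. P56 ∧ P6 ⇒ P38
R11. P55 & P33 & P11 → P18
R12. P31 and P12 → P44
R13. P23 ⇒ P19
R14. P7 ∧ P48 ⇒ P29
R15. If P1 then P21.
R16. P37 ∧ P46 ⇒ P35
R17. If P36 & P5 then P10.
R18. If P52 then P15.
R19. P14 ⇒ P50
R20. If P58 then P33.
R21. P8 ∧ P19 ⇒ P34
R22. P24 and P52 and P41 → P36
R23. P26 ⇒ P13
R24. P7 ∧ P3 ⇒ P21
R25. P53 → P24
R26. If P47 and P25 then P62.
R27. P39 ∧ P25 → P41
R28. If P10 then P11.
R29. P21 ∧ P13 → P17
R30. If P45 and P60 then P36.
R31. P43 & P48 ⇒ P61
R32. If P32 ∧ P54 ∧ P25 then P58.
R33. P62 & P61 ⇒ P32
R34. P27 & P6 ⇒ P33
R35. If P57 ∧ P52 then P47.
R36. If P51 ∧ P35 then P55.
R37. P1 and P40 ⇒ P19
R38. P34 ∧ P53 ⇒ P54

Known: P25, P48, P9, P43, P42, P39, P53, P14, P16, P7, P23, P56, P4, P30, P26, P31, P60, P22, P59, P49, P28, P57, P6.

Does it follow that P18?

Forward chaining from the given facts derives: P1, P8, P38, P19, P29, P21, P50, P34, P13, P24, P41, P17, P61, P54, P2, P51, P44, P37.
The only rule concluding P18 is R11, which needs P55; that is never established.

No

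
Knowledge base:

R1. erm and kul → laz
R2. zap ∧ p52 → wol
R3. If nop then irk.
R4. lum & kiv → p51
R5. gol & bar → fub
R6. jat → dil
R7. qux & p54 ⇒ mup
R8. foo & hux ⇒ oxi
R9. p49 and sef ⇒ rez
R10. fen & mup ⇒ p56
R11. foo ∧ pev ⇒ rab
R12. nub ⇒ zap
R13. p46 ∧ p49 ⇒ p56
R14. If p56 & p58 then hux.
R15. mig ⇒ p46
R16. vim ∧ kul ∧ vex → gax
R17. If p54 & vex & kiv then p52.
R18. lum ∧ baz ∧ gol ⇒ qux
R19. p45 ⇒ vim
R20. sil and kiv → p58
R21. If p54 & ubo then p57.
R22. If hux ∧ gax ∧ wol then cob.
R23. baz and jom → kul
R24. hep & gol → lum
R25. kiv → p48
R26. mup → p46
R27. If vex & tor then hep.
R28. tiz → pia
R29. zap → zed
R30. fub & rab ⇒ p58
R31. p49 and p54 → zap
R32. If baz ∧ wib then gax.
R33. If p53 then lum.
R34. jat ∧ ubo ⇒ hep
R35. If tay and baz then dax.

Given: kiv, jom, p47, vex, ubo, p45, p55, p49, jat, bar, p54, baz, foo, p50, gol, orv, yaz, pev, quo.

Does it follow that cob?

fub  (by R5: gol, bar)
rab  (by R11: foo, pev)
p52  (by R17: p54, vex, kiv)
vim  (by R19: p45)
kul  (by R23: baz, jom)
p58  (by R30: fub, rab)
zap  (by R31: p49, p54)
hep  (by R34: jat, ubo)
wol  (by R2: zap, p52)
gax  (by R16: vim, kul, vex)
lum  (by R24: hep, gol)
qux  (by R18: lum, baz, gol)
mup  (by R7: qux, p54)
p46  (by R26: mup)
p56  (by R13: p46, p49)
hux  (by R14: p56, p58)
cob  (by R22: hux, gax, wol)

Yes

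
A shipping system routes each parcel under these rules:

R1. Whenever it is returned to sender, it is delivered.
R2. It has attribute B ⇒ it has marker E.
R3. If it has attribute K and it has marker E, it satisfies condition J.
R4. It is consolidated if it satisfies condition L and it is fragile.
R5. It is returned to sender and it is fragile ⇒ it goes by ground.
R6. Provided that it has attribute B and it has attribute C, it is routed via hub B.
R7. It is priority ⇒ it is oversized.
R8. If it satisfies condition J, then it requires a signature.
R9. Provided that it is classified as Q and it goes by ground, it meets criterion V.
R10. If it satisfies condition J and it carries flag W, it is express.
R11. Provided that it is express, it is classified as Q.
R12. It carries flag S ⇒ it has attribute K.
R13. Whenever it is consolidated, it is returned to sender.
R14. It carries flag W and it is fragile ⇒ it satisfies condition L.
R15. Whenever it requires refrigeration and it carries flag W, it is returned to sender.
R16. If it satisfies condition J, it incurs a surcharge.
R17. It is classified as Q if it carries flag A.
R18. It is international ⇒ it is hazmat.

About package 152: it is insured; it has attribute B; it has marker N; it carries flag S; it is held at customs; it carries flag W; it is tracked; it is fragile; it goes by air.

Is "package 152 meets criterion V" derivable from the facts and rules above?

By R2 (it has attribute B): it has marker E.
By R12 (it carries flag S): it has attribute K.
By R14 (it carries flag W, it is fragile): it satisfies condition L.
By R3 (it has attribute K, it has marker E): it satisfies condition J.
By R4 (it satisfies condition L, it is fragile): it is consolidated.
By R10 (it satisfies condition J, it carries flag W): it is express.
By R11 (it is express): it is classified as Q.
By R13 (it is consolidated): it is returned to sender.
By R5 (it is returned to sender, it is fragile): it goes by ground.
By R9 (it is classified as Q, it goes by ground): it meets criterion V.

Yes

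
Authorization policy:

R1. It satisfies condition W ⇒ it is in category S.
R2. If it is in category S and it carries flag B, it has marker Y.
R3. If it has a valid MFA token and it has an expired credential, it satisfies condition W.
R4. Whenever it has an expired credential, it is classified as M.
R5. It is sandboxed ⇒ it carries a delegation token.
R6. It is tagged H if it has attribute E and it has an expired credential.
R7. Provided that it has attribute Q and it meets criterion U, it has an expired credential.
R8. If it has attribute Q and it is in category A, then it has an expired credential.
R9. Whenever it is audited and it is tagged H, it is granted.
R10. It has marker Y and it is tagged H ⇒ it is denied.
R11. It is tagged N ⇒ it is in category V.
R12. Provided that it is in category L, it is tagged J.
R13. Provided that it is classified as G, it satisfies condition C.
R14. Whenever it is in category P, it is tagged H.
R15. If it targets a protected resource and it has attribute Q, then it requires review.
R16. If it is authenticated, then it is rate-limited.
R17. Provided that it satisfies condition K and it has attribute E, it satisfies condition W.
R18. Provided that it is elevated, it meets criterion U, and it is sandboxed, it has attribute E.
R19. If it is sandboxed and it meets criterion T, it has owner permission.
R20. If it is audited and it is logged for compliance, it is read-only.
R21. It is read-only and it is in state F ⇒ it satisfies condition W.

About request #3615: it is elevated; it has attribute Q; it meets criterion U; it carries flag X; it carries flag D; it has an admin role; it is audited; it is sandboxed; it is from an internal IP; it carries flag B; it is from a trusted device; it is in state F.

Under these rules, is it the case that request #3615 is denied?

Forward chaining from the given facts derives: carries a delegation token, has an expired credential, has attribute E, is classified as M, is tagged H, is granted.
The only rule concluding "it is denied" is R10, which needs "it has marker Y"; that is never established.

No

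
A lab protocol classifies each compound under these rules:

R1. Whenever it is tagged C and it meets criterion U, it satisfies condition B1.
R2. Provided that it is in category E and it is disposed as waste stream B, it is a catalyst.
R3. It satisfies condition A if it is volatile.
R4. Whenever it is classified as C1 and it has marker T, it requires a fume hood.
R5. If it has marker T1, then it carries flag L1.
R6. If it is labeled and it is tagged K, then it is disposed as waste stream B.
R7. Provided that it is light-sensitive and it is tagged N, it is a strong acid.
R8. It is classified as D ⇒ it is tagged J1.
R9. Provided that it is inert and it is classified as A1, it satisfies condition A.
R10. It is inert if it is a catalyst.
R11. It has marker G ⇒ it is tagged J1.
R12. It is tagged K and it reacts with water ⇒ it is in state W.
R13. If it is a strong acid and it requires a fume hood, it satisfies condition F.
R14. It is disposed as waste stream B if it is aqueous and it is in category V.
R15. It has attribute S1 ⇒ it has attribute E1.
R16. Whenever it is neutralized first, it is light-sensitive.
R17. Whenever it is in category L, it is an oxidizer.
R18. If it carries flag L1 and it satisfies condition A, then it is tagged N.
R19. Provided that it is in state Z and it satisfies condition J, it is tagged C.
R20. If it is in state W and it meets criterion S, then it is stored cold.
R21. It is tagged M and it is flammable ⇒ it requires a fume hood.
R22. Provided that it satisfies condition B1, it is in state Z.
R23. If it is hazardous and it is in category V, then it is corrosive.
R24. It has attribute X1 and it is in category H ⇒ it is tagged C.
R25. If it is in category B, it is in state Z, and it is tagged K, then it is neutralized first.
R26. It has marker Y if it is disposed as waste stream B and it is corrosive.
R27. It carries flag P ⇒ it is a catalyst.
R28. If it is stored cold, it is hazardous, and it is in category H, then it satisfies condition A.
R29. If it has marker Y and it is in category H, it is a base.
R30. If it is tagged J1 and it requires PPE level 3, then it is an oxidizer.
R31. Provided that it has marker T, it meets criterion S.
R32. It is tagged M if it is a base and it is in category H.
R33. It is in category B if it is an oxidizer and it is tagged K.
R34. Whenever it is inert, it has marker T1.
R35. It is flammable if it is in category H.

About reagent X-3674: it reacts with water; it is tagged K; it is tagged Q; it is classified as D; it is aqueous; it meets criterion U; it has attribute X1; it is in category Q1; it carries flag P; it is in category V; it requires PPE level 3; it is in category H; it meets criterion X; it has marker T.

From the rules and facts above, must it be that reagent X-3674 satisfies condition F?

Forward chaining from the given facts derives: is tagged J1, is in state W, is disposed as waste stream B, is tagged C, is a catalyst, is an oxidizer, meets criterion S, is in category B, is flammable, satisfies condition B1, is inert, is stored cold, is in state Z, is neutralized first, has marker T1, carries flag L1, is light-sensitive.
The only rule concluding "it satisfies condition F" is R13, which needs "it is a strong acid"; that is never established.

No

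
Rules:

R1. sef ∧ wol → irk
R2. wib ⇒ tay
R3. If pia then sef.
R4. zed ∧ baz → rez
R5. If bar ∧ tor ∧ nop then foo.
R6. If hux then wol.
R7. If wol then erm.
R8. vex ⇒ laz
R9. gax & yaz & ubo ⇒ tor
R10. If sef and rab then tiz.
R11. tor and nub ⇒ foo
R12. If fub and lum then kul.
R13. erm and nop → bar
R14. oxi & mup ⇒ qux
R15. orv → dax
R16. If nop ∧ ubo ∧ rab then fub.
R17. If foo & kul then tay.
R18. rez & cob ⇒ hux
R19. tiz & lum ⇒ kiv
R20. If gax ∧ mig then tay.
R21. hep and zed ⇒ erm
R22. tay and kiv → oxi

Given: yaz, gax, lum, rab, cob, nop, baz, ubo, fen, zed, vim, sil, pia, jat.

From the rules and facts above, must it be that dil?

Forward chaining from the given facts derives: sef, rez, tor, tiz, fub, hux, kiv, wol, erm, kul, bar, irk, foo, tay, oxi.
No rule has dil as its conclusion, and it is not among the given facts.

No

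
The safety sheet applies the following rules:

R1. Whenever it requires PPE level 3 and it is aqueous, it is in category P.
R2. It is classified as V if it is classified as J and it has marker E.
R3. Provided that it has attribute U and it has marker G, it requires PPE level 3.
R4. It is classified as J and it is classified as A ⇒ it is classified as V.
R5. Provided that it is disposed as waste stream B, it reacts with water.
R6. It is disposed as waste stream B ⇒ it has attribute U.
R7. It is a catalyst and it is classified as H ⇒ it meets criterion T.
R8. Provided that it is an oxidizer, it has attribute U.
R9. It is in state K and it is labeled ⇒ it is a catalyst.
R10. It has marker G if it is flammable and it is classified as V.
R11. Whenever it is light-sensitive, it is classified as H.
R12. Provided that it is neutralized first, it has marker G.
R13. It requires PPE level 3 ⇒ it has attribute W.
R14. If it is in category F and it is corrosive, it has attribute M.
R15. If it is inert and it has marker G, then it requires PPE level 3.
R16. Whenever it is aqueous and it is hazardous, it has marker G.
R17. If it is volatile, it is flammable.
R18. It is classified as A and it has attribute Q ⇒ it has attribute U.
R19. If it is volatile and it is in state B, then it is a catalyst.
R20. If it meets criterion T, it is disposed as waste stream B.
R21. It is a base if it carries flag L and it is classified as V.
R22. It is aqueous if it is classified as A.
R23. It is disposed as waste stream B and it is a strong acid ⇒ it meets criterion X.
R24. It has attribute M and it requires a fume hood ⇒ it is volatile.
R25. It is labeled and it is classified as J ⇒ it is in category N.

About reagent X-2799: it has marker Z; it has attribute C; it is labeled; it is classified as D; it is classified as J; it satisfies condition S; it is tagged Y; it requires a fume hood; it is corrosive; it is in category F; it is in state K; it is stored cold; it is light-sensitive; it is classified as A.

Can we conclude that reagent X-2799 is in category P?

By R4 (it is classified as J, it is classified as A): it is classified as V.
By R9 (it is in state K, it is labeled): it is a catalyst.
By R11 (it is light-sensitive): it is classified as H.
By R14 (it is in category F, it is corrosive): it has attribute M.
By R22 (it is classified as A): it is aqueous.
By R24 (it has attribute M, it requires a fume hood): it is volatile.
By R7 (it is a catalyst, it is classified as H): it meets criterion T.
By R17 (it is volatile): it is flammable.
By R20 (it meets criterion T): it is disposed as waste stream B.
By R6 (it is disposed as waste stream B): it has attribute U.
By R10 (it is flammable, it is classified as V): it has marker G.
By R3 (it has attribute U, it has marker G): it requires PPE level 3.
By R1 (it requires PPE level 3, it is aqueous): it is in category P.

Yes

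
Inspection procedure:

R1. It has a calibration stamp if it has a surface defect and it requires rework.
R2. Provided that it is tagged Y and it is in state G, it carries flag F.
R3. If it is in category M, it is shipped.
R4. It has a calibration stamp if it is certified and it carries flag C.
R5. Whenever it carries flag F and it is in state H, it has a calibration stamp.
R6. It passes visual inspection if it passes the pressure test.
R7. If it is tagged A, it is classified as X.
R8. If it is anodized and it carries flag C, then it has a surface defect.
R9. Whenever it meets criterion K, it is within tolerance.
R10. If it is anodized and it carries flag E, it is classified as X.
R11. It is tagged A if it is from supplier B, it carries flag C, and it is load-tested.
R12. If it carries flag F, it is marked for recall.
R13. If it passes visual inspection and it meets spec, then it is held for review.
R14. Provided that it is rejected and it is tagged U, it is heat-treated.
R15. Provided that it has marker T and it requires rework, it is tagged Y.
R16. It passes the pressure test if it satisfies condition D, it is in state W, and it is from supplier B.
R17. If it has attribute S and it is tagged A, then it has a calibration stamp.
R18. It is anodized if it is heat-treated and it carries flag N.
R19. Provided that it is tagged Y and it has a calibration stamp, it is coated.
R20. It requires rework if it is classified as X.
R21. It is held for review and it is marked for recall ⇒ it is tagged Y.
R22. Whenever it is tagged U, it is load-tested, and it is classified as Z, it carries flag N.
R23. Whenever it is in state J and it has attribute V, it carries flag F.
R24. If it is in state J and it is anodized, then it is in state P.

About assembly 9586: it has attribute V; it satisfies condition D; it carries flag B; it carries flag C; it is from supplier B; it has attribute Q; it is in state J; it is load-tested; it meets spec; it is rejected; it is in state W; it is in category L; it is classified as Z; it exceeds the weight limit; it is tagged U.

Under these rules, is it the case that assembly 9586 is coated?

Yes

By R11 (it is from supplier B, it carries flag C, it is load-tested): it is tagged A.
By R14 (it is rejected, it is tagged U): it is heat-treated.
By R16 (it satisfies condition D, it is in state W, it is from supplier B): it passes the pressure test.
By R22 (it is tagged U, it is load-tested, it is classified as Z): it carries flag N.
By R23 (it is in state J, it has attribute V): it carries flag F.
By R6 (it passes the pressure test): it passes visual inspection.
By R7 (it is tagged A): it is classified as X.
By R12 (it carries flag F): it is marked for recall.
By R13 (it passes visual inspection, it meets spec): it is held for review.
By R18 (it is heat-treated, it carries flag N): it is anodized.
By R20 (it is classified as X): it requires rework.
By R21 (it is held for review, it is marked for recall): it is tagged Y.
By R8 (it is anodized, it carries flag C): it has a surface defect.
By R1 (it has a surface defect, it requires rework): it has a calibration stamp.
By R19 (it is tagged Y, it has a calibration stamp): it is coated.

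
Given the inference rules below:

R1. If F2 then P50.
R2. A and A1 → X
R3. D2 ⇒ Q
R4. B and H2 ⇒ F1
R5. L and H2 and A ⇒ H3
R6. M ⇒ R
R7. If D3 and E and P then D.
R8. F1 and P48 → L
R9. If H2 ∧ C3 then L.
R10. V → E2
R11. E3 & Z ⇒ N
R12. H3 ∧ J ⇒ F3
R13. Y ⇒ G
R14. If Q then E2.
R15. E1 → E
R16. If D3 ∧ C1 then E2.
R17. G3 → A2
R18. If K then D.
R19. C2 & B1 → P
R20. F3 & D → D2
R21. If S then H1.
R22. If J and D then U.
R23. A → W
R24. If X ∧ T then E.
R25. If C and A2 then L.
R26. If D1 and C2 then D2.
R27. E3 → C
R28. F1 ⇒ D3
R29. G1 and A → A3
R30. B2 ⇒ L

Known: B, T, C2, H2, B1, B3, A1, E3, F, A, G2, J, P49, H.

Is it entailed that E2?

Forward chaining from the given facts derives: X, F1, P, W, E, C, D3, D, U.
Rules concluding E2: R10 needs V; R14 needs Q; R16 needs C1 — none of these are established.

No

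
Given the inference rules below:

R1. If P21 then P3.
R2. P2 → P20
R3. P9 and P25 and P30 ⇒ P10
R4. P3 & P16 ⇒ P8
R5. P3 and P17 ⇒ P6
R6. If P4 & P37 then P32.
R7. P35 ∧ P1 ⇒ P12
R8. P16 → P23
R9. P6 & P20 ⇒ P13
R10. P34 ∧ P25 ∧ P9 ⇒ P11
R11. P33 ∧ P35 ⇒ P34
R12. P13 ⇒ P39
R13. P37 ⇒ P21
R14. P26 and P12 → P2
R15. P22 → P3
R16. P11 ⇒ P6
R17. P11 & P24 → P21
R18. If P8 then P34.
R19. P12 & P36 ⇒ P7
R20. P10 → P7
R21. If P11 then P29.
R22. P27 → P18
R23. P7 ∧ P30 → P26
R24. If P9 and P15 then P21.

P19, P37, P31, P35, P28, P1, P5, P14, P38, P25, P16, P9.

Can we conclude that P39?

Forward chaining from the given facts derives: P12, P23, P21, P3, P8, P34, P11, P6, P29.
The only rule concluding P39 is R12, which needs P13; that is never established.

No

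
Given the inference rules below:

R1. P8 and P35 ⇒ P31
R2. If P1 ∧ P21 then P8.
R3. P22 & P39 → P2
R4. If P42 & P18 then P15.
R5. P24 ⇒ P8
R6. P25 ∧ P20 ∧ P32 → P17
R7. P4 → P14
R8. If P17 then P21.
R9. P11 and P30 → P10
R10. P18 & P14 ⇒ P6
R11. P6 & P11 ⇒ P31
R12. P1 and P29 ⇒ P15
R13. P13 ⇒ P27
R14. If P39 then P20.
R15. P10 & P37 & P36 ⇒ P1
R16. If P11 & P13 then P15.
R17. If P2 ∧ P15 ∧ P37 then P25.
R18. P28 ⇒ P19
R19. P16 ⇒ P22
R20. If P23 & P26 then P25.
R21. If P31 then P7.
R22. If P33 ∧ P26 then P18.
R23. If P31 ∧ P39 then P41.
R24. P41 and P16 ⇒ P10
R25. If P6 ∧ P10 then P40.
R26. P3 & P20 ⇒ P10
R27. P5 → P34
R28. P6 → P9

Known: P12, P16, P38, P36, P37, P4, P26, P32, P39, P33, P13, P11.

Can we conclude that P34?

No

Forward chaining from the given facts derives: P14, P27, P20, P15, P22, P18, P2, P6, P31, P25, P7, P41, P10, P40, P9, P17, P21, P1, P8.
The only rule concluding P34 is R27, which needs P5; that is never established.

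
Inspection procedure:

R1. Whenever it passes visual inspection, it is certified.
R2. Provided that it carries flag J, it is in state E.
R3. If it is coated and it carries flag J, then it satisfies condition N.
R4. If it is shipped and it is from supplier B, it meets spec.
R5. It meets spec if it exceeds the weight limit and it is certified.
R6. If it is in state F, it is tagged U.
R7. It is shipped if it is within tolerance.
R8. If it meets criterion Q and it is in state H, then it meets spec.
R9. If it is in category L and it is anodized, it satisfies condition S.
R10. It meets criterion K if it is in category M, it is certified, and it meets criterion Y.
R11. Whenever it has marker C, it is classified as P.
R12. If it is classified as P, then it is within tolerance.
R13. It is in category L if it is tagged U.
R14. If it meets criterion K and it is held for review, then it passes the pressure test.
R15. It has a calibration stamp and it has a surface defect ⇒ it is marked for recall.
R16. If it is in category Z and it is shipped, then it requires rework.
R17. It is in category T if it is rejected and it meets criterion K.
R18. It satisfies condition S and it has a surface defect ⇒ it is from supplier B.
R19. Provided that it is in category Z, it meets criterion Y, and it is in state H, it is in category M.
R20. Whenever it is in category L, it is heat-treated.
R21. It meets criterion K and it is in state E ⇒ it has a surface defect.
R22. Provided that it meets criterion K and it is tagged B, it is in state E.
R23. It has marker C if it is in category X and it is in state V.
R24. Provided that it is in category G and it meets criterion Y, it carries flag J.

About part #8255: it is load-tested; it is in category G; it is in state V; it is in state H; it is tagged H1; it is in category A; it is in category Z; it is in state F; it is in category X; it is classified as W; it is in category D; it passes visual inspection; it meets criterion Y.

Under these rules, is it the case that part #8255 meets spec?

No

Forward chaining from the given facts derives: is certified, is tagged U, is in category L, is in category M, is heat-treated, has marker C, carries flag J, is in state E, meets criterion K, is classified as P, is within tolerance, has a surface defect, is shipped, requires rework.
Rules concluding "it meets spec": R4 needs "it is from supplier B"; R5 needs "it exceeds the weight limit"; R8 needs "it meets criterion Q" — none of these are established.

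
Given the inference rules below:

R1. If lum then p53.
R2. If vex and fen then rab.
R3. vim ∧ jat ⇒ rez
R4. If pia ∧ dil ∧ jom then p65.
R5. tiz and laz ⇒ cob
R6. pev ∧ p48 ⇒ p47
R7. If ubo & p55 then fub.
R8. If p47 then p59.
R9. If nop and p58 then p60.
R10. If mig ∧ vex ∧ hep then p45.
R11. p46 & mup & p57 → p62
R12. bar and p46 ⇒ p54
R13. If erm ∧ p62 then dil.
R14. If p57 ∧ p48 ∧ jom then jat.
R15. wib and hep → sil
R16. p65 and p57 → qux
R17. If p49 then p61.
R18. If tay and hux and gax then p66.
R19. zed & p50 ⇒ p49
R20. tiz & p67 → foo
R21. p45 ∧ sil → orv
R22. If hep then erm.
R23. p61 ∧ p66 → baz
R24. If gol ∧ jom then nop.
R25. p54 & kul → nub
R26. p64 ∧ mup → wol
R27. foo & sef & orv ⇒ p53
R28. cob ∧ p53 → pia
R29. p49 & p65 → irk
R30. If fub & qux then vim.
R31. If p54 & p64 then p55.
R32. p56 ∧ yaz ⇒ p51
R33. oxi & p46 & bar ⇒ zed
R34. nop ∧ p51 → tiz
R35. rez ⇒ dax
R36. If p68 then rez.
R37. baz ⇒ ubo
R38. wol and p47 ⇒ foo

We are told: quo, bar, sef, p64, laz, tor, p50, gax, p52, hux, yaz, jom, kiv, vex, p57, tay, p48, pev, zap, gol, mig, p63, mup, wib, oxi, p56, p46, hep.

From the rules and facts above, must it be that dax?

Yes

p47  (by R6: pev, p48)
p45  (by R10: mig, vex, hep)
p62  (by R11: p46, mup, p57)
p54  (by R12: bar, p46)
jat  (by R14: p57, p48, jom)
sil  (by R15: wib, hep)
p66  (by R18: tay, hux, gax)
orv  (by R21: p45, sil)
erm  (by R22: hep)
nop  (by R24: gol, jom)
wol  (by R26: p64, mup)
p55  (by R31: p54, p64)
p51  (by R32: p56, yaz)
zed  (by R33: oxi, p46, bar)
tiz  (by R34: nop, p51)
foo  (by R38: wol, p47)
cob  (by R5: tiz, laz)
dil  (by R13: erm, p62)
p49  (by R19: zed, p50)
p53  (by R27: foo, sef, orv)
pia  (by R28: cob, p53)
p65  (by R4: pia, dil, jom)
qux  (by R16: p65, p57)
p61  (by R17: p49)
baz  (by R23: p61, p66)
ubo  (by R37: baz)
fub  (by R7: ubo, p55)
vim  (by R30: fub, qux)
rez  (by R3: vim, jat)
dax  (by R35: rez)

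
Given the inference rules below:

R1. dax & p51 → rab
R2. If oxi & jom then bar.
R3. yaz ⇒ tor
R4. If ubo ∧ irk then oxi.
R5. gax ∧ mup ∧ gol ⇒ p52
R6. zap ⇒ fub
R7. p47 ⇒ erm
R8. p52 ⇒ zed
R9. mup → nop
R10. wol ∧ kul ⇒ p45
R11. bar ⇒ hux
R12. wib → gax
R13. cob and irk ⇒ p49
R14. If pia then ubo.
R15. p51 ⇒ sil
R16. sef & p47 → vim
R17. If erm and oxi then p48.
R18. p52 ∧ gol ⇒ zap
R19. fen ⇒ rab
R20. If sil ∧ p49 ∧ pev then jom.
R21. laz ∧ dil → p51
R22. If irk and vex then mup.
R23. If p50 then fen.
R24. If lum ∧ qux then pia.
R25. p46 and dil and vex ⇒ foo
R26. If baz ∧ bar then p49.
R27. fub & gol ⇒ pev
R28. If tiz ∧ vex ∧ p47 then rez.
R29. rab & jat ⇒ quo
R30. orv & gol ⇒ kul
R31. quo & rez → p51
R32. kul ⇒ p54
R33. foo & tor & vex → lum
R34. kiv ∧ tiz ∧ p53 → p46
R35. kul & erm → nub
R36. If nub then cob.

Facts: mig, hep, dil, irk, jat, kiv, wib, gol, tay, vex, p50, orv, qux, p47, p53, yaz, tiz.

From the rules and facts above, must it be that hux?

tor  (by R3: yaz)
erm  (by R7: p47)
gax  (by R12: wib)
mup  (by R22: irk, vex)
fen  (by R23: p50)
rez  (by R28: tiz, vex, p47)
kul  (by R30: orv, gol)
p46  (by R34: kiv, tiz, p53)
nub  (by R35: kul, erm)
cob  (by R36: nub)
p52  (by R5: gax, mup, gol)
p49  (by R13: cob, irk)
zap  (by R18: p52, gol)
rab  (by R19: fen)
foo  (by R25: p46, dil, vex)
quo  (by R29: rab, jat)
p51  (by R31: quo, rez)
lum  (by R33: foo, tor, vex)
fub  (by R6: zap)
sil  (by R15: p51)
pia  (by R24: lum, qux)
pev  (by R27: fub, gol)
ubo  (by R14: pia)
jom  (by R20: sil, p49, pev)
oxi  (by R4: ubo, irk)
bar  (by R2: oxi, jom)
hux  (by R11: bar)

Yes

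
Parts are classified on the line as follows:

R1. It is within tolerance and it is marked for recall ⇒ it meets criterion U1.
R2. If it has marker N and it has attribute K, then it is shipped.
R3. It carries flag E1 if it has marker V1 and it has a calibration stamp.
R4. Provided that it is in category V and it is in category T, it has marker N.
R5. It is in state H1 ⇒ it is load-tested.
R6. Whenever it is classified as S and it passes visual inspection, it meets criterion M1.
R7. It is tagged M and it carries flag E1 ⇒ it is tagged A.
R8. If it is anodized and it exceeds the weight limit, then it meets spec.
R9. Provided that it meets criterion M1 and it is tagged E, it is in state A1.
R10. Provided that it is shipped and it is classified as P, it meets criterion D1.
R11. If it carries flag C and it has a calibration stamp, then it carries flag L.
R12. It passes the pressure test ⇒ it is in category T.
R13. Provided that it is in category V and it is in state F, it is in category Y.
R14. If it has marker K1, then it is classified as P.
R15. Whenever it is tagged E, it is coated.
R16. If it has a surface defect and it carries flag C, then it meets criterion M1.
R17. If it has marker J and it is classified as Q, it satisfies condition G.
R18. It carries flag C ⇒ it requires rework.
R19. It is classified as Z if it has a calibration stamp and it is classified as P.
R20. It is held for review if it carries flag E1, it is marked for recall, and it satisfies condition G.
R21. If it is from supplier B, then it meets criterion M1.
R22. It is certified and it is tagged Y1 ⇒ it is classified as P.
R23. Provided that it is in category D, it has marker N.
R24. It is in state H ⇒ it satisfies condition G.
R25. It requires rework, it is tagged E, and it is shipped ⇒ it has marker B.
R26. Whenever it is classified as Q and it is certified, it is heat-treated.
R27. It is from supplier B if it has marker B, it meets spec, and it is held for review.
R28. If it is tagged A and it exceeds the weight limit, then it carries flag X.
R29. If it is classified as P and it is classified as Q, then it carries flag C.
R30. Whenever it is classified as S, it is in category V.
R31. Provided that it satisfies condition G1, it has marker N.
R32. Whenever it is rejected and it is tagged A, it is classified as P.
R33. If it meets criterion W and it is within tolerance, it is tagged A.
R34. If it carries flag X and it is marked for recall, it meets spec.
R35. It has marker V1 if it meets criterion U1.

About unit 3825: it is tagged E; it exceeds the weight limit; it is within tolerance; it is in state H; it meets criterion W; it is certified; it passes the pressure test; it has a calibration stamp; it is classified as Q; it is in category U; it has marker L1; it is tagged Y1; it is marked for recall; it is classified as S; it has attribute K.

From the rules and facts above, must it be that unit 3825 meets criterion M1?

By R1 (it is within tolerance, it is marked for recall): it meets criterion U1.
By R12 (it passes the pressure test): it is in category T.
By R22 (it is certified, it is tagged Y1): it is classified as P.
By R24 (it is in state H): it satisfies condition G.
By R29 (it is classified as P, it is classified as Q): it carries flag C.
By R30 (it is classified as S): it is in category V.
By R33 (it meets criterion W, it is within tolerance): it is tagged A.
By R35 (it meets criterion U1): it has marker V1.
By R3 (it has marker V1, it has a calibration stamp): it carries flag E1.
By R4 (it is in category V, it is in category T): it has marker N.
By R18 (it carries flag C): it requires rework.
By R20 (it carries flag E1, it is marked for recall, it satisfies condition G): it is held for review.
By R28 (it is tagged A, it exceeds the weight limit): it carries flag X.
By R34 (it carries flag X, it is marked for recall): it meets spec.
By R2 (it has marker N, it has attribute K): it is shipped.
By R25 (it requires rework, it is tagged E, it is shipped): it has marker B.
By R27 (it has marker B, it meets spec, it is held for review): it is from supplier B.
By R21 (it is from supplier B): it meets criterion M1.

Yes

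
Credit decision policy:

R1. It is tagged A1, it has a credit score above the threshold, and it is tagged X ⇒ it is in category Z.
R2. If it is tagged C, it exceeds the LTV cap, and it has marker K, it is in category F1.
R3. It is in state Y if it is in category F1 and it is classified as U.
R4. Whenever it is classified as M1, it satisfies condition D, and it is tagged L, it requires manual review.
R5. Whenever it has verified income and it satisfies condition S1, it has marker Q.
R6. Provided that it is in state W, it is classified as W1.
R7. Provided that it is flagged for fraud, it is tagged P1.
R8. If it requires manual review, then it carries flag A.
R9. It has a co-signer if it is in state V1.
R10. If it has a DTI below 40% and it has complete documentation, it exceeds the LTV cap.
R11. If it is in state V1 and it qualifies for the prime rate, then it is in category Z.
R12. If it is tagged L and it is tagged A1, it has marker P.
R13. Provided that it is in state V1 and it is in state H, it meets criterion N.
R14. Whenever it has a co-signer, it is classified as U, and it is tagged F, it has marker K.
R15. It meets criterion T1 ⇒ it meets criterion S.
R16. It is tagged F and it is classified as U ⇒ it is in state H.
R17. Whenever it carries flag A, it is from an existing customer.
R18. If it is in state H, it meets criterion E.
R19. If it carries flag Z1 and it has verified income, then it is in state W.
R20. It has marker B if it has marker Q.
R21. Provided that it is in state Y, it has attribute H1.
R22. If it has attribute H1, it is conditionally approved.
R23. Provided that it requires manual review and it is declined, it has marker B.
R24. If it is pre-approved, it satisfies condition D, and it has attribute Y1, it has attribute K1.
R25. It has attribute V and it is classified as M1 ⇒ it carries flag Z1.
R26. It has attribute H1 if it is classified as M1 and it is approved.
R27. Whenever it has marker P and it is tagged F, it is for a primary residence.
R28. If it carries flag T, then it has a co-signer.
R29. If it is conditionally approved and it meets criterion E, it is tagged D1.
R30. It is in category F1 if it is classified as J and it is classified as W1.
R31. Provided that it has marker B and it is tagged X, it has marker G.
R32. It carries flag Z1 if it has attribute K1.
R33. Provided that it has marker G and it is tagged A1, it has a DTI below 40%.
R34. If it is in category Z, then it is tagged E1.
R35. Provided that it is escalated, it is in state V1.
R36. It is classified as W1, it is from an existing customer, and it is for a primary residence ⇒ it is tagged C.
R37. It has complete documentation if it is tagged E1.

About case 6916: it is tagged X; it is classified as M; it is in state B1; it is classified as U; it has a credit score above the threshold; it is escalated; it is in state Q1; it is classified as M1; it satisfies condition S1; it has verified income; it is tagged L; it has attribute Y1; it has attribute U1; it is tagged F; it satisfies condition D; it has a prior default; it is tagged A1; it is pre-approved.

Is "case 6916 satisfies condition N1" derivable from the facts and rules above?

No

Forward chaining from the given facts derives: is in category Z, requires manual review, has marker Q, carries flag A, has marker P, is in state H, is from an existing customer, meets criterion E, has marker B, has attribute K1, is for a primary residence, has marker G, carries flag Z1, has a DTI below 40%, is tagged E1, is in state V1, has complete documentation, has a co-signer, exceeds the LTV cap, meets criterion N, has marker K, is in state W, is classified as W1, is tagged C, is in category F1, is in state Y, has attribute H1, is conditionally approved, is tagged D1.
No rule has "it satisfies condition N1" as its conclusion, and it is not among the given facts.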